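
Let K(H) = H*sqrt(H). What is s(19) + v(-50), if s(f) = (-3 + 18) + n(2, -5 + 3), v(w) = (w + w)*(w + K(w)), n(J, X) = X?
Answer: 5013 + 25000*I*sqrt(2) ≈ 5013.0 + 35355.0*I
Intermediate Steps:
K(H) = H**(3/2)
v(w) = 2*w*(w + w**(3/2)) (v(w) = (w + w)*(w + w**(3/2)) = (2*w)*(w + w**(3/2)) = 2*w*(w + w**(3/2)))
s(f) = 13 (s(f) = (-3 + 18) + (-5 + 3) = 15 - 2 = 13)
s(19) + v(-50) = 13 + 2*(-50)*(-50 + (-50)**(3/2)) = 13 + 2*(-50)*(-50 - 250*I*sqrt(2)) = 13 + (5000 + 25000*I*sqrt(2)) = 5013 + 25000*I*sqrt(2)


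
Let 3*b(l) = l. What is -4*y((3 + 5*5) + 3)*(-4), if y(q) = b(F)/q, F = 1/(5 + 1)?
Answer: 8/279 ≈ 0.028674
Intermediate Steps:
F = 1/6 ≈ 0.16667
b(l) = l/3
y(q) = 1/(18*q) (y(q) = ((1/3)*(1/6))/q = 1/(18*q))
-4*y((3 + 5*5) + 3)*(-4) = -2/(9*((3 + 5*5) + 3))*(-4) = -2/(9*((3 + 25) + 3))*(-4) = -2/(9*(28 + 3))*(-4) = -2/(9*31)*(-4) = -4*1/558*(-4) = -2/279*(-4) = 8/279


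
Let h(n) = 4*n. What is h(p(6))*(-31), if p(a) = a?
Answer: -744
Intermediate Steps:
h(p(6))*(-31) = (4*6)*(-31) = 24*(-31) = -744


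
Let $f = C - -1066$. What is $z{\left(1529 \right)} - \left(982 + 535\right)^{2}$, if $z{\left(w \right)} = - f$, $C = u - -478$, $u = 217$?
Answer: $-2303050$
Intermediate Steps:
$C = 695$ ($C = 217 - -478 = 217 + 478 = 695$)
$f = 1761$ ($f = 695 - -1066 = 695 + 1066 = 1761$)
$z{\left(w \right)} = -1761$ ($z{\left(w \right)} = \left(-1\right) 1761 = -1761$)
$z{\left(1529 \right)} - \left(982 + 535\right)^{2} = -1761 - \left(982 + 535\right)^{2} = -1761 - 1517^{2} = -1761 - 2301289 = -2303050$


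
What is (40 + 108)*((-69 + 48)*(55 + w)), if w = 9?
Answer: -198912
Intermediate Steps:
(40 + 108)*((-69 + 48)*(55 + w)) = (40 + 108)*((-69 + 48)*(55 + 9)) = 148*(-21*64) = 148*(-1344) = -198912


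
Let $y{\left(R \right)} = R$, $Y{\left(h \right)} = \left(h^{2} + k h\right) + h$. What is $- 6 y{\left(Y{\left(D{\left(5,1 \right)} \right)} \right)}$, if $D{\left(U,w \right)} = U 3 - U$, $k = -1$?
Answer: $-600$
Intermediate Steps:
$D{\left(U,w \right)} = 2 U$ ($D{\left(U,w \right)} = 3 U - U = 2 U$)
$Y{\left(h \right)} = h^{2}$ ($Y{\left(h \right)} = \left(h^{2} - h\right) + h = h^{2}$)
$- 6 y{\left(Y{\left(D{\left(5,1 \right)} \right)} \right)} = - 6 \left(2 \cdot 5\right)^{2} = - 6 \cdot 10^{2} = \left(-6\right) 100 = -600$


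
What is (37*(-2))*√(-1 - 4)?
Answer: -74*I*√5 ≈ -165.47*I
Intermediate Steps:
(37*(-2))*√(-1 - 4) = -74*I*√5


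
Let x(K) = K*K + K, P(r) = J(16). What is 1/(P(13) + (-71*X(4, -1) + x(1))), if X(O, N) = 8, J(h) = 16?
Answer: -1/550 ≈ -0.0018182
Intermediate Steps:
P(r) = 16
x(K) = K + K² (x(K) = K² + K = K + K²)
1/(P(13) + (-71*X(4, -1) + x(1))) = 1/(16 + (-71*8 + 1*(1 + 1))) = 1/(16 + (-568 + 1*2)) = 1/(16 + (-568 + 2)) = 1/(16 - 566) = 1/(-550) = -1/550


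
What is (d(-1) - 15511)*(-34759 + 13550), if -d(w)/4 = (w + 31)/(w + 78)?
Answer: 25333450603/77 ≈ 3.2901e+8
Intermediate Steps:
d(w) = -4*(31 + w)/(78 + w) (d(w) = -4*(w + 31)/(w + 78) = -4*(31 + w)/(78 + w))
(d(-1) - 15511)*(-34759 + 13550) = (4*(-31 - 1*(-1))/(78 - 1) - 15511)*(-34759 + 13550) = (4*(-31 + 1)/77 - 15511)*(-21209) = (4*(1/77)*(-30) - 15511)*(-21209) = (-120/77 - 15511)*(-21209) = -1194467/77*(-21209) = 25333450603/77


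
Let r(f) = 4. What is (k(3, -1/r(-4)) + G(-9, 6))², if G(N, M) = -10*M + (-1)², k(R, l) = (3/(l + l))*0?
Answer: 3481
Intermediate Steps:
k(R, l) = 0 (k(R, l) = (3/((2*l)))*0 = (3*(1/(2*l)))*0 = (3/(2*l))*0 = 0)
G(N, M) = 1 - 10*M (G(N, M) = -10*M + 1 = 1 - 10*M)
(k(3, -1/r(-4)) + G(-9, 6))² = (0 + (1 - 10*6))² = (0 + (1 - 60))² = (0 - 59)² = (-59)² = 3481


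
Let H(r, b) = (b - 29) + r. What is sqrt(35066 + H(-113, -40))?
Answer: 6*sqrt(969) ≈ 186.77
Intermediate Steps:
H(r, b) = -29 + b + r (H(r, b) = (-29 + b) + r = -29 + b + r)
sqrt(35066 + H(-113, -40)) = sqrt(35066 + (-29 - 40 - 113)) = sqrt(35066 - 182) = sqrt(34884) = 6*sqrt(969)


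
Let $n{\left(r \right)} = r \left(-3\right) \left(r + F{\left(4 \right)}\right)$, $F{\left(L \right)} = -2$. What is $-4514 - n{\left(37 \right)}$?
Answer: $-629$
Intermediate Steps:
$n{\left(r \right)} = - 3 r \left(-2 + r\right)$ ($n{\left(r \right)} = r \left(-3\right) \left(r - 2\right) = - 3 r \left(-2 + r\right)$)
$-4514 - n{\left(37 \right)} = -4514 - 3 \cdot 37 \left(2 - 37\right) = -4514 - 3 \cdot 37 \left(-35\right) = -4514 - -3885 = -4514 + 3885 = -629$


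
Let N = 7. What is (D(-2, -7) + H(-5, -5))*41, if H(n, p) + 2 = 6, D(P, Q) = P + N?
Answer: 369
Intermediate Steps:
D(P, Q) = 7 + P (D(P, Q) = P + 7 = 7 + P)
H(n, p) = 4 (H(n, p) = -2 + 6 = 4)
(D(-2, -7) + H(-5, -5))*41 = ((7 - 2) + 4)*41 = (5 + 4)*41 = 9*41 = 369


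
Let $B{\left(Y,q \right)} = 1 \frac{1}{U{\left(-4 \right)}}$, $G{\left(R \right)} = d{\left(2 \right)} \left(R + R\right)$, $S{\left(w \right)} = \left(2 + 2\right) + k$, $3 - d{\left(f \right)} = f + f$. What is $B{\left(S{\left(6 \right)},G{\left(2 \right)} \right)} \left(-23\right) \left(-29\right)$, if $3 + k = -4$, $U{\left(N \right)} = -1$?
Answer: $-667$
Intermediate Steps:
$k = -7$ ($k = -3 - 4 = -7$)
$d{\left(f \right)} = 3 - 2 f$ ($d{\left(f \right)} = 3 - \left(f + f\right) = 3 - 2 f$)
$S{\left(w \right)} = -3$ ($S{\left(w \right)} = \left(2 + 2\right) - 7 = 4 - 7 = -3$)
$G{\left(R \right)} = - 2 R$ ($G{\left(R \right)} = \left(3 - 4\right) \left(R + R\right) = \left(3 - 4\right) 2 R = - 2 R$)
$B{\left(Y,q \right)} = -1$ ($B{\left(Y,q \right)} = 1 \frac{1}{-1} = 1 \left(-1\right) = -1$)
$B{\left(S{\left(6 \right)},G{\left(2 \right)} \right)} \left(-23\right) \left(-29\right) = \left(-1\right) \left(-23\right) \left(-29\right) = 23 \left(-29\right) = -667$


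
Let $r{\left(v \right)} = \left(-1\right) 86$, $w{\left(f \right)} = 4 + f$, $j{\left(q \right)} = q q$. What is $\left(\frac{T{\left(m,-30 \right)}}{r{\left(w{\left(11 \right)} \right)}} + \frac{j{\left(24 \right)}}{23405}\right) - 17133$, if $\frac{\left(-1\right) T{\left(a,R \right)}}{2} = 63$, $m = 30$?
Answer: $- \frac{17241408912}{1006415} \approx -17132.0$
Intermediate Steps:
$j{\left(q \right)} = q^{2}$
$r{\left(v \right)} = -86$
$T{\left(a,R \right)} = -126$ ($T{\left(a,R \right)} = \left(-2\right) 63 = -126$)
$\left(\frac{T{\left(m,-30 \right)}}{r{\left(w{\left(11 \right)} \right)}} + \frac{j{\left(24 \right)}}{23405}\right) - 17133 = \left(- \frac{126}{-86} + \frac{24^{2}}{23405}\right) - 17133 = \left(\left(-126\right) \left(- \frac{1}{86}\right) + 576 \cdot \frac{1}{23405}\right) - 17133 = \left(\frac{63}{43} + \frac{576}{23405}\right) - 17133 = \frac{1499283}{1006415} - 17133 = - \frac{17241408912}{1006415}$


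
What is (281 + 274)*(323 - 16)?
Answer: 170385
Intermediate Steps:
(281 + 274)*(323 - 16) = 555*307 = 170385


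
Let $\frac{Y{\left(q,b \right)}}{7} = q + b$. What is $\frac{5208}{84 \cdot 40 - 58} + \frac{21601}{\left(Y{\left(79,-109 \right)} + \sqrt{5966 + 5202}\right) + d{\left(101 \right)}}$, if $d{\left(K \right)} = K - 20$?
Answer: $- \frac{352792899}{695071} - \frac{86404 \sqrt{698}}{5473} \approx -924.66$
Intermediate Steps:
$d{\left(K \right)} = -20 + K$
$Y{\left(q,b \right)} = 7 b + 7 q$ ($Y{\left(q,b \right)} = 7 \left(q + b\right) = 7 \left(b + q\right) = 7 b + 7 q$)
$\frac{5208}{84 \cdot 40 - 58} + \frac{21601}{\left(Y{\left(79,-109 \right)} + \sqrt{5966 + 5202}\right) + d{\left(101 \right)}} = \frac{5208}{84 \cdot 40 - 58} + \frac{21601}{\left(\left(7 \left(-109\right) + 7 \cdot 79\right) + \sqrt{5966 + 5202}\right) + \left(-20 + 101\right)} = \frac{5208}{3360 - 58} + \frac{21601}{\left(\left(-763 + 553\right) + \sqrt{11168}\right) + 81} = \frac{5208}{3302} + \frac{21601}{\left(-210 + 4 \sqrt{698}\right) + 81} = 5208 \cdot \frac{1}{3302} + \frac{21601}{-129 + 4 \sqrt{698}} = \frac{2604}{1651} + \frac{21601}{-129 + 4 \sqrt{698}}$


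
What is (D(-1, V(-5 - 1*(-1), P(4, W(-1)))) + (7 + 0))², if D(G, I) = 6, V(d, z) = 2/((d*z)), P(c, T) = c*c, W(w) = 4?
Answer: 169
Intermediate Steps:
P(c, T) = c²
V(d, z) = 2/(d*z) (V(d, z) = 2*(1/(d*z)) = 2/(d*z))
(D(-1, V(-5 - 1*(-1), P(4, W(-1)))) + (7 + 0))² = (6 + (7 + 0))² = (6 + 7)² = 13² = 169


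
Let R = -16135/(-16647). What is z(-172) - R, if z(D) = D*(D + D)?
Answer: 984953561/16647 ≈ 59167.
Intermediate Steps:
R = 16135/16647 (R = -16135*(-1/16647) = 16135/16647 ≈ 0.96924)
z(D) = 2*D² (z(D) = D*(2*D) = 2*D²)
z(-172) - R = 2*(-172)² - 1*16135/16647 = 2*29584 - 16135/16647 = 59168 - 16135/16647 = 984953561/16647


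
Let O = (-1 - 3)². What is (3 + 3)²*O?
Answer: 576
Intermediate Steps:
O = 16 (O = (-4)² = 16)
(3 + 3)²*O = (3 + 3)²*16 = 6²*16 = 36*16 = 576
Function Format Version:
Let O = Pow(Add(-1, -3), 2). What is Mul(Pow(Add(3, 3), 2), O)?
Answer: 576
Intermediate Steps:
O = 16 (O = Pow(-4, 2) = 16)
Mul(Pow(Add(3, 3), 2), O) = Mul(Pow(Add(3, 3), 2), 16) = Mul(Pow(6, 2), 16) = Mul(36, 16) = 576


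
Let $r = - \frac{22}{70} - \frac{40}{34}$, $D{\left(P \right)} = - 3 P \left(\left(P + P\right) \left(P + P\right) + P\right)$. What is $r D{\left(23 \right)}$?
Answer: $\frac{130913217}{595} \approx 2.2002 \cdot 10^{5}$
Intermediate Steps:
$D{\left(P \right)} = - 3 P \left(P + 4 P^{2}\right)$ ($D{\left(P \right)} = - 3 P \left(2 P 2 P + P\right) = - 3 P \left(4 P^{2} + P\right) = - 3 P \left(P + 4 P^{2}\right)$)
$r = - \frac{887}{595}$ ($r = \left(-22\right) \frac{1}{70} - \frac{20}{17} = - \frac{11}{35} - \frac{20}{17} = - \frac{887}{595} \approx -1.4908$)
$r D{\left(23 \right)} = - \frac{887 \cdot 23^{2} \left(-3 - 276\right)}{595} = - \frac{887 \cdot 529 \left(-3 - 276\right)}{595} = - \frac{887 \cdot 529 \left(-279\right)}{595} = \left(- \frac{887}{595}\right) \left(-147591\right) = \frac{130913217}{595}$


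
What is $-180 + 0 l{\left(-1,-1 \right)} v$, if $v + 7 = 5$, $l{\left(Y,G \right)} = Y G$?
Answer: $-180$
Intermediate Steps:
$l{\left(Y,G \right)} = G Y$
$v = -2$ ($v = -7 + 5 = -2$)
$-180 + 0 l{\left(-1,-1 \right)} v = -180 + 0 \left(\left(-1\right) \left(-1\right)\right) \left(-2\right) = -180 + 0 \cdot 1 \left(-2\right) = -180 + 0 \left(-2\right) = -180 + 0 = -180$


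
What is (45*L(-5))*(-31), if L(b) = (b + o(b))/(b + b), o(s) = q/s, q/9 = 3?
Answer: -7254/5 ≈ -1450.8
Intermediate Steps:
q = 27 (q = 9*3 = 27)
o(s) = 27/s
L(b) = (b + 27/b)/(2*b) (L(b) = (b + 27/b)/(b + b) = (b + 27/b)/((2*b)) = (b + 27/b)*(1/(2*b)) = (b + 27/b)/(2*b))
(45*L(-5))*(-31) = (45*((1/2)*(27 + (-5)**2)/(-5)**2))*(-31) = (45*((1/2)*(1/25)*(27 + 25)))*(-31) = (45*((1/2)*(1/25)*52))*(-31) = (45*(26/25))*(-31) = (234/5)*(-31) = -7254/5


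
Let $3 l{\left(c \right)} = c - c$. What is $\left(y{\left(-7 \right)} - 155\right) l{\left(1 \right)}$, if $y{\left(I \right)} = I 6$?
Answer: $0$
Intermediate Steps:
$y{\left(I \right)} = 6 I$
$l{\left(c \right)} = 0$ ($l{\left(c \right)} = \frac{c - c}{3} = \frac{1}{3} \cdot 0 = 0$)
$\left(y{\left(-7 \right)} - 155\right) l{\left(1 \right)} = \left(6 \left(-7\right) - 155\right) 0 = \left(-42 - 155\right) 0 = \left(-197\right) 0 = 0$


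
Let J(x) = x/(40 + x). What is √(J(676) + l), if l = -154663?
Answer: 2*I*√1238881733/179 ≈ 393.27*I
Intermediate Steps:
J(x) = x/(40 + x)
√(J(676) + l) = √(676/(40 + 676) - 154663) = √(676/716 - 154663) = √(676*(1/716) - 154663) = √(169/179 - 154663) = √(-27684508/179) = 2*I*√1238881733/179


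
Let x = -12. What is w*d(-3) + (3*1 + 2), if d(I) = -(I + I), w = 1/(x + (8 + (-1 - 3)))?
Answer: 17/4 ≈ 4.2500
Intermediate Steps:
w = -⅛ (w = 1/(-12 + (8 + (-1 - 3))) = 1/(-12 + (8 - 4)) = 1/(-12 + 4) = 1/(-8) = -⅛ ≈ -0.12500)
d(I) = -2*I
w*d(-3) + (3*1 + 2) = -(-1)*(-3)/4 + (3*1 + 2) = -⅛*6 + (3 + 2) = -¾ + 5 = 17/4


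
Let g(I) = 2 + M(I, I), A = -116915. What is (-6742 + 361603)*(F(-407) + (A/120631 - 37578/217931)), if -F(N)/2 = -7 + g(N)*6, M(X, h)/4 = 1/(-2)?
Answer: 17136582811130133/3755604923 ≈ 4.5629e+6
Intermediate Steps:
M(X, h) = -2 (M(X, h) = 4/(-2) = 4*(-½) = -2)
g(I) = 0 (g(I) = 2 - 2 = 0)
F(N) = 14 (F(N) = -2*(-7 + 0*6) = -2*(-7 + 0) = -2*(-7) = 14)
(-6742 + 361603)*(F(-407) + (A/120631 - 37578/217931)) = (-6742 + 361603)*(14 + (-116915/120631 - 37578/217931)) = 354861*(14 + (-116915*1/120631 - 37578*1/217931)) = 354861*(14 + (-116915/120631 - 37578/217931)) = 354861*(14 - 4287496369/3755604923) = 354861*(48290972553/3755604923) = 17136582811130133/3755604923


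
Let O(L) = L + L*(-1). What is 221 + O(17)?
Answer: 221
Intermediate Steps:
O(L) = 0 (O(L) = L - L = 0)
221 + O(17) = 221 + 0 = 221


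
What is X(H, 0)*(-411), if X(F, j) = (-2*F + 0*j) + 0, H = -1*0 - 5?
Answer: -4110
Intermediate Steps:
H = -5 (H = 0 - 5 = -5)
X(F, j) = -2*F (X(F, j) = (-2*F + 0) + 0 = -2*F + 0 = -2*F)
X(H, 0)*(-411) = -2*(-5)*(-411) = 10*(-411) = -4110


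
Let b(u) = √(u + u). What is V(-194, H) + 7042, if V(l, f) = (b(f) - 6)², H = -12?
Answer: 7054 - 24*I*√6 ≈ 7054.0 - 58.788*I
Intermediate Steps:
b(u) = √2*√u (b(u) = √(2*u) = √2*√u)
V(l, f) = (-6 + √2*√f)² (V(l, f) = (√2*√f - 6)² = (-6 + √2*√f)²)
V(-194, H) + 7042 = (-6 + √2*√(-12))² + 7042 = (-6 + √2*(2*I*√3))² + 7042 = (-6 + 2*I*√6)² + 7042 = 7042 + (-6 + 2*I*√6)²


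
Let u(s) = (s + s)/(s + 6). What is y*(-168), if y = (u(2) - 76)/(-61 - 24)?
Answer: -12684/85 ≈ -149.22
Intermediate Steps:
u(s) = 2*s/(6 + s) (u(s) = (2*s)/(6 + s) = 2*s/(6 + s))
y = 151/170 (y = (2*2/(6 + 2) - 76)/(-61 - 24) = (2*2/8 - 76)/(-85) = (2*2*(1/8) - 76)*(-1/85) = (1/2 - 76)*(-1/85) = -151/2*(-1/85) = 151/170 ≈ 0.88824)
y*(-168) = (151/170)*(-168) = -12684/85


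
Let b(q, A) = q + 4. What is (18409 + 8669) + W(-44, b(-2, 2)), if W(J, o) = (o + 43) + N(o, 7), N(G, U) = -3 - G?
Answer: 27118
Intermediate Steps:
b(q, A) = 4 + q
W(J, o) = 40 (W(J, o) = (o + 43) + (-3 - o) = (43 + o) + (-3 - o) = 40)
(18409 + 8669) + W(-44, b(-2, 2)) = (18409 + 8669) + 40 = 27078 + 40 = 27118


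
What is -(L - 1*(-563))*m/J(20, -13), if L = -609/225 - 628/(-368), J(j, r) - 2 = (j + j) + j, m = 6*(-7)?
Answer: 27144593/71300 ≈ 380.71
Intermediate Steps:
m = -42
J(j, r) = 2 + 3*j (J(j, r) = 2 + ((j + j) + j) = 2 + (2*j + j) = 2 + 3*j)
L = -6901/6900 (L = -609*1/225 - 628*(-1/368) = -203/75 + 157/92 = -6901/6900 ≈ -1.0001)
-(L - 1*(-563))*m/J(20, -13) = -(-6901/6900 - 1*(-563))*(-42/(2 + 3*20)) = -(-6901/6900 + 563)*(-42/(2 + 60)) = -3877799*(-42/62)/6900 = -3877799*(-42*1/62)/6900 = -3877799*(-21)/(6900*31) = -1*(-27144593/71300) = 27144593/71300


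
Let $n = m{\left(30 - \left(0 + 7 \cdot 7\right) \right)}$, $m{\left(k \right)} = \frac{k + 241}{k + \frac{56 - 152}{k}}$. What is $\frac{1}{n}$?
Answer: $- \frac{265}{4218} \approx -0.062826$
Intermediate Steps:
$m{\left(k \right)} = \frac{241 + k}{k - \frac{96}{k}}$
$n = - \frac{4218}{265}$ ($n = \frac{\left(30 - \left(0 + 7 \cdot 7\right)\right) \left(241 + \left(30 - \left(0 + 7 \cdot 7\right)\right)\right)}{-96 + \left(30 - \left(0 + 7 \cdot 7\right)\right)^{2}} = \frac{\left(30 - \left(0 + 49\right)\right) \left(241 + \left(30 - \left(0 + 49\right)\right)\right)}{-96 + \left(30 - \left(0 + 49\right)\right)^{2}} = \frac{\left(30 - 49\right) \left(241 + \left(30 - 49\right)\right)}{-96 + \left(30 - 49\right)^{2}} = - \frac{19 \left(241 - 19\right)}{-96 + \left(-19\right)^{2}} = \left(-19\right) \frac{1}{-96 + 361} \cdot 222 = \left(-19\right) \frac{1}{265} \cdot 222 = - \frac{4218}{265} \approx -15.917$)
$\frac{1}{n} = \frac{1}{- \frac{4218}{265}} = - \frac{265}{4218}$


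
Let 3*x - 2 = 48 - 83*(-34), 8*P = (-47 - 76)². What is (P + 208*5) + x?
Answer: 93323/24 ≈ 3888.5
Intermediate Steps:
P = 15129/8 (P = (-47 - 76)²/8 = (⅛)*(-123)² = (⅛)*15129 = 15129/8 ≈ 1891.1)
x = 2872/3 (x = ⅔ + (48 - 83*(-34))/3 = ⅔ + (48 + 2822)/3 = ⅔ + (⅓)*2870 = ⅔ + 2870/3 = 2872/3 ≈ 957.33)
(P + 208*5) + x = (15129/8 + 208*5) + 2872/3 = (15129/8 + 1040) + 2872/3 = 23449/8 + 2872/3 = 93323/24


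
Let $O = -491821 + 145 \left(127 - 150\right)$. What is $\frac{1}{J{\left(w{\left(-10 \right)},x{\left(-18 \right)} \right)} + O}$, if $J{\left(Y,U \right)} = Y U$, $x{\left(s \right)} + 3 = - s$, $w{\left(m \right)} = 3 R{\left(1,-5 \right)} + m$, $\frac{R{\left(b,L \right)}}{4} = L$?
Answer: $- \frac{1}{496206} \approx -2.0153 \cdot 10^{-6}$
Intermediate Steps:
$R{\left(b,L \right)} = 4 L$
$w{\left(m \right)} = -60 + m$ ($w{\left(m \right)} = 3 \cdot 4 \left(-5\right) + m = 3 \left(-20\right) + m = -60 + m$)
$x{\left(s \right)} = -3 - s$
$J{\left(Y,U \right)} = U Y$
$O = -495156$ ($O = -491821 + 145 \left(-23\right) = -491821 - 3335 = -495156$)
$\frac{1}{J{\left(w{\left(-10 \right)},x{\left(-18 \right)} \right)} + O} = \frac{1}{\left(-3 - -18\right) \left(-60 - 10\right) - 495156} = \frac{1}{\left(-3 + 18\right) \left(-70\right) - 495156} = \frac{1}{15 \left(-70\right) - 495156} = \frac{1}{-1050 - 495156} = \frac{1}{-496206} = - \frac{1}{496206}$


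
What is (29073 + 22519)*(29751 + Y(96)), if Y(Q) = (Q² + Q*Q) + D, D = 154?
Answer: 2493802504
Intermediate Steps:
Y(Q) = 154 + 2*Q² (Y(Q) = (Q² + Q*Q) + 154 = (Q² + Q²) + 154 = 2*Q² + 154 = 154 + 2*Q²)
(29073 + 22519)*(29751 + Y(96)) = (29073 + 22519)*(29751 + (154 + 2*96²)) = 51592*(29751 + (154 + 2*9216)) = 51592*(29751 + (154 + 18432)) = 51592*(29751 + 18586) = 51592*48337 = 2493802504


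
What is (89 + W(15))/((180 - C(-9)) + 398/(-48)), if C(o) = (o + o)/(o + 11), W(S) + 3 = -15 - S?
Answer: 1344/4337 ≈ 0.30989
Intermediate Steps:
W(S) = -18 - S (W(S) = -3 + (-15 - S) = -18 - S)
C(o) = 2*o/(11 + o) (C(o) = (2*o)/(11 + o) = 2*o/(11 + o))
(89 + W(15))/((180 - C(-9)) + 398/(-48)) = (89 + (-18 - 1*15))/((180 - 2*(-9)/(11 - 9)) + 398/(-48)) = (89 + (-18 - 15))/((180 - 2*(-9)/2) + 398*(-1/48)) = (89 - 33)/((180 - 2*(-9)/2) - 199/24) = 56/((180 - 1*(-9)) - 199/24) = 56/((180 + 9) - 199/24) = 56/(189 - 199/24) = 56/(4337/24) = 56*(24/4337) = 1344/4337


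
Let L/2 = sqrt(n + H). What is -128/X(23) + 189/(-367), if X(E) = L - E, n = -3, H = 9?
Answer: 985003/185335 + 256*sqrt(6)/505 ≈ 6.5564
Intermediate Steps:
L = 2*sqrt(6) (L = 2*sqrt(-3 + 9) = 2*sqrt(6) ≈ 4.8990)
X(E) = -E + 2*sqrt(6) (X(E) = 2*sqrt(6) - E = -E + 2*sqrt(6))
-128/X(23) + 189/(-367) = -128/(-1*23 + 2*sqrt(6)) + 189/(-367) = -128/(-23 + 2*sqrt(6)) + 189*(-1/367) = -128/(-23 + 2*sqrt(6)) - 189/367 = -189/367 - 128/(-23 + 2*sqrt(6))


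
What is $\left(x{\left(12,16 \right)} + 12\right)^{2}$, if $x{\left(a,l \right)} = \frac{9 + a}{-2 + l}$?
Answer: $\frac{729}{4} \approx 182.25$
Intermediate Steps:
$x{\left(a,l \right)} = \frac{9 + a}{-2 + l}$
$\left(x{\left(12,16 \right)} + 12\right)^{2} = \left(\frac{9 + 12}{-2 + 16} + 12\right)^{2} = \left(\frac{1}{14} \cdot 21 + 12\right)^{2} = \left(\frac{3}{2} + 12\right)^{2} = \left(\frac{27}{2}\right)^{2} = \frac{729}{4}$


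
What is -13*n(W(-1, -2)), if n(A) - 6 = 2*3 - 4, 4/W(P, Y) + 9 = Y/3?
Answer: -104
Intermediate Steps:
W(P, Y) = 4/(-9 + Y/3)
n(A) = 8 (n(A) = 6 + (2*3 - 4) = 6 + (6 - 4) = 6 + 2 = 8)
-13*n(W(-1, -2)) = -13*8 = -104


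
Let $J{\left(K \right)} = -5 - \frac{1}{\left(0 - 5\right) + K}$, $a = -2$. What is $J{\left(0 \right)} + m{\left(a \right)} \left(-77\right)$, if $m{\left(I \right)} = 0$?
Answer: $- \frac{24}{5} \approx -4.8$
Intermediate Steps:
$J{\left(K \right)} = -5 - \frac{1}{-5 + K}$ ($J{\left(K \right)} = -5 - \frac{1}{\left(0 - 5\right) + K} = -5 - \frac{1}{-5 + K}$)
$J{\left(0 \right)} + m{\left(a \right)} \left(-77\right) = \frac{24 - 0}{-5 + 0} + 0 \left(-77\right) = \frac{24 + 0}{-5} + 0 = \left(- \frac{1}{5}\right) 24 + 0 = - \frac{24}{5} + 0 = - \frac{24}{5}$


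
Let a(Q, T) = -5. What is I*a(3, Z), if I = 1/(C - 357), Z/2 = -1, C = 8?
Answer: 5/349 ≈ 0.014327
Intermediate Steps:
Z = -2 (Z = 2*(-1) = -2)
I = -1/349 (I = 1/(8 - 357) = 1/(-349) = -1/349 ≈ -0.0028653)
I*a(3, Z) = -1/349*(-5) = 5/349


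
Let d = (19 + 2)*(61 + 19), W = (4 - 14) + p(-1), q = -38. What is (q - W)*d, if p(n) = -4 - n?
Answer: -42000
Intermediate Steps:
W = -13 (W = (4 - 14) + (-4 - 1*(-1)) = -10 + (-4 + 1) = -10 - 3 = -13)
d = 1680 (d = 21*80 = 1680)
(q - W)*d = (-38 - 1*(-13))*1680 = (-38 + 13)*1680 = -25*1680 = -42000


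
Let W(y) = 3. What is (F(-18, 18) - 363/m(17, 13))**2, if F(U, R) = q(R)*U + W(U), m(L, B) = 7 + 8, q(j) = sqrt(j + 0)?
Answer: 157036/25 + 11448*sqrt(2)/5 ≈ 9519.4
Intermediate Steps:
q(j) = sqrt(j)
m(L, B) = 15
F(U, R) = 3 + U*sqrt(R) (F(U, R) = sqrt(R)*U + 3 = U*sqrt(R) + 3 = 3 + U*sqrt(R))
(F(-18, 18) - 363/m(17, 13))**2 = ((3 - 54*sqrt(2)) - 363/15)**2 = ((3 - 54*sqrt(2)) - 363*1/15)**2 = ((3 - 54*sqrt(2)) - 121/5)**2 = (-106/5 - 54*sqrt(2))**2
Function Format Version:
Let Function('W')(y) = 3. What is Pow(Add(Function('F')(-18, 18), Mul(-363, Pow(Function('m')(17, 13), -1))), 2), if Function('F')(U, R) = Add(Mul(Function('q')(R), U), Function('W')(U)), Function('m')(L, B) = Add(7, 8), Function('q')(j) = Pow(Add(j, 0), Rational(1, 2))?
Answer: Add(Rational(157036, 25), Mul(Rational(11448, 5), Pow(2, Rational(1, 2)))) ≈ 9519.4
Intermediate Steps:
Function('q')(j) = Pow(j, Rational(1, 2))
Function('m')(L, B) = 15
Function('F')(U, R) = Add(3, Mul(U, Pow(R, Rational(1, 2)))) (Function('F')(U, R) = Add(Mul(Pow(R, Rational(1, 2)), U), 3) = Add(Mul(U, Pow(R, Rational(1, 2))), 3) = Add(3, Mul(U, Pow(R, Rational(1, 2)))))
Pow(Add(Function('F')(-18, 18), Mul(-363, Pow(Function('m')(17, 13), -1))), 2) = Pow(Add(Add(3, Mul(-18, Pow(18, Rational(1, 2)))), Mul(-363, Pow(15, -1))), 2) = Pow(Add(Add(3, Mul(-18, Mul(3, Pow(2, Rational(1, 2))))), Mul(-363, Rational(1, 15))), 2) = Pow(Add(Add(3, Mul(-54, Pow(2, Rational(1, 2)))), Rational(-121, 5)), 2) = Pow(Add(Rational(-106, 5), Mul(-54, Pow(2, Rational(1, 2)))), 2)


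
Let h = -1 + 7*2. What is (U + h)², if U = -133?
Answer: 14400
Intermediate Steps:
h = 13 (h = -1 + 14 = 13)
(U + h)² = (-133 + 13)² = (-120)² = 14400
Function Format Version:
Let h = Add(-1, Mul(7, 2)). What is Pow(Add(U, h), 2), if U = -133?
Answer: 14400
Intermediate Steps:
h = 13 (h = Add(-1, 14) = 13)
Pow(Add(U, h), 2) = Pow(Add(-133, 13), 2) = Pow(-120, 2) = 14400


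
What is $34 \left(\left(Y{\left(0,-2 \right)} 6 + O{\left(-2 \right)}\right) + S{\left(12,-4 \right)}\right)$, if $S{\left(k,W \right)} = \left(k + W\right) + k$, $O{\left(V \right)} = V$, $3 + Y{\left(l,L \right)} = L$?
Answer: $-408$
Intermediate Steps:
$Y{\left(l,L \right)} = -3 + L$
$S{\left(k,W \right)} = W + 2 k$ ($S{\left(k,W \right)} = \left(W + k\right) + k = W + 2 k$)
$34 \left(\left(Y{\left(0,-2 \right)} 6 + O{\left(-2 \right)}\right) + S{\left(12,-4 \right)}\right) = 34 \left(\left(\left(-3 - 2\right) 6 - 2\right) + \left(-4 + 2 \cdot 12\right)\right) = 34 \left(\left(\left(-5\right) 6 - 2\right) + \left(-4 + 24\right)\right) = 34 \left(\left(-30 - 2\right) + 20\right) = 34 \left(-32 + 20\right) = 34 \left(-12\right) = -408$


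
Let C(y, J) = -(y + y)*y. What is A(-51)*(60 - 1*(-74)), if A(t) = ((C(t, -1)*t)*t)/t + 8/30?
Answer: 533257556/15 ≈ 3.5551e+7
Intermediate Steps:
C(y, J) = -2*y² (C(y, J) = -2*y*y = -2*y²)
A(t) = 4/15 - 2*t³ (A(t) = (((-2*t²)*t)*t)/t + 8/30 = ((-2*t³)*t)/t + 8*(1/30) = (-2*t⁴)/t + 4/15 = -2*t³ + 4/15 = 4/15 - 2*t³)
A(-51)*(60 - 1*(-74)) = (4/15 - 2*(-51)³)*(60 - 1*(-74)) = (4/15 - 2*(-132651))*(60 + 74) = (4/15 + 265302)*134 = (3979534/15)*134 = 533257556/15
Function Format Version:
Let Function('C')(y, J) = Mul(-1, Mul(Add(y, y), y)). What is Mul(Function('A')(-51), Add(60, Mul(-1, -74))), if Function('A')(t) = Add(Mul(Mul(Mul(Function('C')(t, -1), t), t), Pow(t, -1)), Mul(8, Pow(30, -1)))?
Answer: Rational(533257556, 15) ≈ 3.5551e+7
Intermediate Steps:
Function('C')(y, J) = Mul(-2, Pow(y, 2)) (Function('C')(y, J) = Mul(-1, Mul(Mul(2, y), y)) = Mul(-1, Mul(2, Pow(y, 2))) = Mul(-2, Pow(y, 2)))
Function('A')(t) = Add(Rational(4, 15), Mul(-2, Pow(t, 3))) (Function('A')(t) = Add(Mul(Mul(Mul(Mul(-2, Pow(t, 2)), t), t), Pow(t, -1)), Mul(8, Pow(30, -1))) = Add(Mul(Mul(Mul(-2, Pow(t, 3)), t), Pow(t, -1)), Mul(8, Rational(1, 30))) = Add(Mul(Mul(-2, Pow(t, 4)), Pow(t, -1)), Rational(4, 15)) = Add(Mul(-2, Pow(t, 3)), Rational(4, 15)) = Add(Rational(4, 15), Mul(-2, Pow(t, 3))))
Mul(Function('A')(-51), Add(60, Mul(-1, -74))) = Mul(Add(Rational(4, 15), Mul(-2, Pow(-51, 3))), Add(60, Mul(-1, -74))) = Mul(Add(Rational(4, 15), Mul(-2, -132651)), Add(60, 74)) = Mul(Add(Rational(4, 15), 265302), 134) = Mul(Rational(3979534, 15), 134) = Rational(533257556, 15)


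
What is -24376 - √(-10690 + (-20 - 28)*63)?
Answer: -24376 - I*√13714 ≈ -24376.0 - 117.11*I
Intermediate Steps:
-24376 - √(-10690 + (-20 - 28)*63) = -24376 - √(-10690 - 48*63) = -24376 - √(-10690 - 3024) = -24376 - √(-13714) = -24376 - I*√13714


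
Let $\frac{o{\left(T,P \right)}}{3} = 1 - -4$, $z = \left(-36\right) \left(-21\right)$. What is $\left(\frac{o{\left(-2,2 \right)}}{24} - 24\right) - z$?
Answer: $- \frac{6235}{8} \approx -779.38$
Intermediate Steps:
$z = 756$
$o{\left(T,P \right)} = 15$ ($o{\left(T,P \right)} = 3 \left(1 - -4\right) = 3 \left(1 + 4\right) = 3 \cdot 5 = 15$)
$\left(\frac{o{\left(-2,2 \right)}}{24} - 24\right) - z = \left(\frac{1}{24} \cdot 15 - 24\right) - 756 = \left(\frac{5}{8} - 24\right) - 756 = - \frac{187}{8} - 756 = - \frac{6235}{8}$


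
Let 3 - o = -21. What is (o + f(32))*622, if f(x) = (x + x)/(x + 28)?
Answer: 233872/15 ≈ 15591.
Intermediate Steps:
o = 24 (o = 3 - 1*(-21) = 3 + 21 = 24)
f(x) = 2*x/(28 + x) (f(x) = (2*x)/(28 + x) = 2*x/(28 + x))
(o + f(32))*622 = (24 + 2*32/(28 + 32))*622 = (24 + 2*32/60)*622 = (24 + 2*32*(1/60))*622 = (24 + 16/15)*622 = (376/15)*622 = 233872/15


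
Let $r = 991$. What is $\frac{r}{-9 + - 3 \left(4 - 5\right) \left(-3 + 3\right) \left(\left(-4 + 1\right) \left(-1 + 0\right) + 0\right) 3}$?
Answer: $- \frac{991}{9} \approx -110.11$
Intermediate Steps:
$\frac{r}{-9 + - 3 \left(4 - 5\right) \left(-3 + 3\right) \left(\left(-4 + 1\right) \left(-1 + 0\right) + 0\right) 3} = \frac{991}{-9 + - 3 \left(4 - 5\right) \left(-3 + 3\right) \left(\left(-4 + 1\right) \left(-1 + 0\right) + 0\right) 3} = \frac{991}{-9 + \left(-3\right) \left(-1\right) 0 \left(\left(-3\right) \left(-1\right) + 0\right) 3} = \frac{991}{-9 + 3 \cdot 0 \left(3 + 0\right) 3} = \frac{991}{-9 + 3 \cdot 0 \cdot 3 \cdot 3} = \frac{991}{-9 + 3 \cdot 0 \cdot 3} = \frac{991}{-9 + 3 \cdot 0} = \frac{991}{-9 + 0} = \frac{991}{-9} = 991 \left(- \frac{1}{9}\right) = - \frac{991}{9}$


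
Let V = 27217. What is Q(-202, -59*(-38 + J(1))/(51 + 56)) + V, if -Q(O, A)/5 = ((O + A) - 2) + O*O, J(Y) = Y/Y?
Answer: -18819696/107 ≈ -1.7589e+5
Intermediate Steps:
J(Y) = 1
Q(O, A) = 10 - 5*A - 5*O - 5*O² (Q(O, A) = -5*(((O + A) - 2) + O*O) = -5*(((A + O) - 2) + O²) = -5*((-2 + A + O) + O²) = -5*(-2 + A + O + O²) = 10 - 5*A - 5*O - 5*O²)
Q(-202, -59*(-38 + J(1))/(51 + 56)) + V = (10 - (-295)/((51 + 56)/(-38 + 1)) - 5*(-202) - 5*(-202)²) + 27217 = (10 - (-295)/(107/(-37)) + 1010 - 5*40804) + 27217 = (10 - (-295)/(107*(-1/37)) + 1010 - 204020) + 27217 = (10 - (-295)/(-107/37) + 1010 - 204020) + 27217 = (10 - (-295)*(-37)/107 + 1010 - 204020) + 27217 = (10 - 5*2183/107 + 1010 - 204020) + 27217 = (10 - 10915/107 + 1010 - 204020) + 27217 = -21731915/107 + 27217 = -18819696/107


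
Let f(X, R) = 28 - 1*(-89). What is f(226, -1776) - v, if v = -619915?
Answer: 620032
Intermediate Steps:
f(X, R) = 117 (f(X, R) = 28 + 89 = 117)
f(226, -1776) - v = 117 - 1*(-619915) = 117 + 619915 = 620032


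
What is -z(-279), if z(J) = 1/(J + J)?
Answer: 1/558 ≈ 0.0017921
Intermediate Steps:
z(J) = 1/(2*J)
-z(-279) = -1/(2*(-279)) = -(-1)/(2*279) = -1*(-1/558) = 1/558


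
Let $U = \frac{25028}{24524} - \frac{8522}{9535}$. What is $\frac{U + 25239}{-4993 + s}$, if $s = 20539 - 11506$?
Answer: $\frac{368864064607}{59043675850} \approx 6.2473$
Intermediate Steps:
$s = 9033$
$U = \frac{7412113}{58459085}$ ($U = 25028 \cdot \frac{1}{24524} - \frac{8522}{9535} = \frac{6257}{6131} - \frac{8522}{9535} = \frac{7412113}{58459085} \approx 0.12679$)
$\frac{U + 25239}{-4993 + s} = \frac{\frac{7412113}{58459085} + 25239}{-4993 + 9033} = \frac{1475456258428}{58459085 \cdot 4040} = \frac{1475456258428}{58459085} \cdot \frac{1}{4040} = \frac{368864064607}{59043675850}$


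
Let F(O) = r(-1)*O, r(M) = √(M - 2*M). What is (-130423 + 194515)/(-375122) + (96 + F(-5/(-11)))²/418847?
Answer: -128451411811/864152983837 ≈ -0.14864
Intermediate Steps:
r(M) = √(-M)
F(O) = O (F(O) = √(-1*(-1))*O = √1*O = 1*O = O)
(-130423 + 194515)/(-375122) + (96 + F(-5/(-11)))²/418847 = (-130423 + 194515)/(-375122) + (96 - 5/(-11))²/418847 = 64092*(-1/375122) + (96 - 5*(-1/11))²*(1/418847) = -32046/187561 + (96 + 5/11)²*(1/418847) = -32046/187561 + (1061/11)²*(1/418847) = -32046/187561 + (1125721/121)*(1/418847) = -32046/187561 + 1125721/50680487 = -128451411811/864152983837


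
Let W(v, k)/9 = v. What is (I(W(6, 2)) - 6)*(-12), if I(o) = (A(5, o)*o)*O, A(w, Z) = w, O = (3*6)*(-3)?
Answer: 175032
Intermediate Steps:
O = -54 (O = 18*(-3) = -54)
W(v, k) = 9*v
I(o) = -270*o (I(o) = (5*o)*(-54) = -270*o)
(I(W(6, 2)) - 6)*(-12) = (-2430*6 - 6)*(-12) = (-270*54 - 6)*(-12) = (-14580 - 6)*(-12) = -14586*(-12) = 175032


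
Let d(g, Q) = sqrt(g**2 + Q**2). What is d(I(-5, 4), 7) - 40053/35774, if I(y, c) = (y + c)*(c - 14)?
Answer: -40053/35774 + sqrt(149) ≈ 11.087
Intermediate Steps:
I(y, c) = (-14 + c)*(c + y) (I(y, c) = (c + y)*(-14 + c) = (-14 + c)*(c + y))
d(g, Q) = sqrt(Q**2 + g**2)
d(I(-5, 4), 7) - 40053/35774 = sqrt(7**2 + (4**2 - 14*4 - 14*(-5) + 4*(-5))**2) - 40053/35774 = sqrt(49 + (16 - 56 + 70 - 20)**2) - 40053/35774 = sqrt(49 + 10**2) - 1*40053/35774 = sqrt(49 + 100) - 40053/35774 = sqrt(149) - 40053/35774 = -40053/35774 + sqrt(149)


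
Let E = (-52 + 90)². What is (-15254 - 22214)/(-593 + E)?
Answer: -37468/851 ≈ -44.028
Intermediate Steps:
E = 1444 (E = 38² = 1444)
(-15254 - 22214)/(-593 + E) = (-15254 - 22214)/(-593 + 1444) = -37468/851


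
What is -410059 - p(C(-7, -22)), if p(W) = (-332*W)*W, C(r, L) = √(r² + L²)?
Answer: -233103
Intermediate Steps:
C(r, L) = √(L² + r²)
p(W) = -332*W²
-410059 - p(C(-7, -22)) = -410059 - (-332)*(√((-22)² + (-7)²))² = -410059 - (-332)*(√(484 + 49))² = -410059 - (-332)*(√533)² = -410059 - (-332)*533 = -410059 - 1*(-176956) = -410059 + 176956 = -233103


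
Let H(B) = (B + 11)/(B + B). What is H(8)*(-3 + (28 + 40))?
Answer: 1235/16 ≈ 77.188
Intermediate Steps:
H(B) = (11 + B)/(2*B) (H(B) = (11 + B)/((2*B)) = (11 + B)*(1/(2*B)) = (11 + B)/(2*B))
H(8)*(-3 + (28 + 40)) = ((½)*(11 + 8)/8)*(-3 + (28 + 40)) = ((½)*(⅛)*19)*(-3 + 68) = (19/16)*65 = 1235/16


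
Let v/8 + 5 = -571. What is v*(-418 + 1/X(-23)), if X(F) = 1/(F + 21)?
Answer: 1935360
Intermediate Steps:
X(F) = 1/(21 + F)
v = -4608 (v = -40 + 8*(-571) = -40 - 4568 = -4608)
v*(-418 + 1/X(-23)) = -4608*(-418 + 1/(1/(21 - 23))) = -4608*(-418 + 1/(1/(-2))) = -4608*(-418 + 1/(-½)) = -4608*(-418 - 2) = -4608*(-420) = 1935360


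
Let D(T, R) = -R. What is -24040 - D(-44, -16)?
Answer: -24056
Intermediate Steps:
-24040 - D(-44, -16) = -24040 - (-1)*(-16) = -24040 - 1*16 = -24040 - 16 = -24056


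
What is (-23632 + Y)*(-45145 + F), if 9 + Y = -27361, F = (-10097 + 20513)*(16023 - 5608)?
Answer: -5530529119990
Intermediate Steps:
F = 108482640 (F = 10416*10415 = 108482640)
Y = -27370 (Y = -9 - 27361 = -27370)
(-23632 + Y)*(-45145 + F) = (-23632 - 27370)*(-45145 + 108482640) = -51002*108437495 = -5530529119990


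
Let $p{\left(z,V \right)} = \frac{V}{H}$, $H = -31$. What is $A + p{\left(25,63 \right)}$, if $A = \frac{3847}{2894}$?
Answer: $- \frac{63065}{89714} \approx -0.70296$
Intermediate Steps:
$p{\left(z,V \right)} = - \frac{V}{31}$ ($p{\left(z,V \right)} = \frac{V}{-31} = V \left(- \frac{1}{31}\right) = - \frac{V}{31}$)
$A = \frac{3847}{2894}$ ($A = 3847 \cdot \frac{1}{2894} = \frac{3847}{2894} \approx 1.3293$)
$A + p{\left(25,63 \right)} = \frac{3847}{2894} - \frac{63}{31} = - \frac{63065}{89714}$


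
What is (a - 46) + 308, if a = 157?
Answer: 419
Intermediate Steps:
(a - 46) + 308 = (157 - 46) + 308 = 111 + 308 = 419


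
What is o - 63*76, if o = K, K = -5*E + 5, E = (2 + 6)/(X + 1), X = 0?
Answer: -4823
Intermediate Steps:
E = 8 (E = (2 + 6)/(0 + 1) = 8/1 = 8*1 = 8)
K = -35 (K = -5*8 + 5 = -40 + 5 = -35)
o = -35
o - 63*76 = -35 - 63*76 = -35 - 4788 = -4823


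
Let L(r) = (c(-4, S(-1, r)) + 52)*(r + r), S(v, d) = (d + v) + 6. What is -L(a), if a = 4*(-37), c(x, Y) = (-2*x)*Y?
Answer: -323232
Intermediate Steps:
S(v, d) = 6 + d + v
c(x, Y) = -2*Y*x
a = -148
L(r) = 2*r*(92 + 8*r) (L(r) = (-2*(6 + r - 1)*(-4) + 52)*(r + r) = (-2*(5 + r)*(-4) + 52)*(2*r) = ((40 + 8*r) + 52)*(2*r) = (92 + 8*r)*(2*r) = 2*r*(92 + 8*r))
-L(a) = -8*(-148)*(23 + 2*(-148)) = -8*(-148)*(23 - 296) = -8*(-148)*(-273) = -1*323232 = -323232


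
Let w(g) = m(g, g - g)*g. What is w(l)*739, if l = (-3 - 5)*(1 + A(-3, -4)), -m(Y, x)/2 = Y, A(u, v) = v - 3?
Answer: -3405312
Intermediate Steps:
A(u, v) = -3 + v
m(Y, x) = -2*Y
l = 48 (l = (-3 - 5)*(1 + (-3 - 4)) = -8*(1 - 7) = -8*(-6) = 48)
w(g) = -2*g² (w(g) = (-2*g)*g = -2*g²)
w(l)*739 = -2*48²*739 = -2*2304*739 = -4608*739 = -3405312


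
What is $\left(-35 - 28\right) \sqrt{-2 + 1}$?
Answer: $- 63 i \approx - 63.0 i$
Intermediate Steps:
$\left(-35 - 28\right) \sqrt{-2 + 1} = - 63 \sqrt{-1} = - 63 i$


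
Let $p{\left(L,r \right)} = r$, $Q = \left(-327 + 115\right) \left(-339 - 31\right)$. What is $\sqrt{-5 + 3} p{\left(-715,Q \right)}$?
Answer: $78440 i \sqrt{2} \approx 1.1093 \cdot 10^{5} i$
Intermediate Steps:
$Q = 78440$ ($Q = \left(-212\right) \left(-370\right) = 78440$)
$\sqrt{-5 + 3} p{\left(-715,Q \right)} = \sqrt{-5 + 3} \cdot 78440 = \sqrt{-2} \cdot 78440 = i \sqrt{2} \cdot 78440 = 78440 i \sqrt{2}$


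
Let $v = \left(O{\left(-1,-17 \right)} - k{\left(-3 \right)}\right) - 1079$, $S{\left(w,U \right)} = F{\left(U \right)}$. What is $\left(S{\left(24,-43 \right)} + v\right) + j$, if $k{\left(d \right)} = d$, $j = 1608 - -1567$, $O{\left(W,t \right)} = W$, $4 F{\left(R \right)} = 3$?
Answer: $\frac{8395}{4} \approx 2098.8$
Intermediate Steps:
$F{\left(R \right)} = \frac{3}{4}$ ($F{\left(R \right)} = \frac{1}{4} \cdot 3 = \frac{3}{4}$)
$j = 3175$ ($j = 1608 + 1567 = 3175$)
$S{\left(w,U \right)} = \frac{3}{4}$
$v = -1077$ ($v = \left(-1 - -3\right) - 1079 = \left(-1 + 3\right) - 1079 = 2 - 1079 = -1077$)
$\left(S{\left(24,-43 \right)} + v\right) + j = \left(\frac{3}{4} - 1077\right) + 3175 = - \frac{4305}{4} + 3175 = \frac{8395}{4}$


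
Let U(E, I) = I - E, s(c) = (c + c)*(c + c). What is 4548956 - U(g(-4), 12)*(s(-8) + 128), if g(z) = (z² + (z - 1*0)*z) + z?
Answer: 4555100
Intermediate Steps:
g(z) = z + 2*z² (g(z) = (z² + (z + 0)*z) + z = (z² + z*z) + z = (z² + z²) + z = 2*z² + z = z + 2*z²)
s(c) = 4*c² (s(c) = (2*c)*(2*c) = 4*c²)
4548956 - U(g(-4), 12)*(s(-8) + 128) = 4548956 - (12 - (-4)*(1 + 2*(-4)))*(4*(-8)² + 128) = 4548956 - (12 - (-4)*(1 - 8))*(4*64 + 128) = 4548956 - (12 - (-4)*(-7))*(256 + 128) = 4548956 - (12 - 1*28)*384 = 4548956 - (12 - 28)*384 = 4548956 - (-16)*384 = 4548956 - 1*(-6144) = 4548956 + 6144 = 4555100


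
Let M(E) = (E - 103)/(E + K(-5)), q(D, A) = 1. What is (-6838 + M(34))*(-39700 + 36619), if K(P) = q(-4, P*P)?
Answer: 737588319/35 ≈ 2.1074e+7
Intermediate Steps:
K(P) = 1
M(E) = (-103 + E)/(1 + E) (M(E) = (E - 103)/(E + 1) = (-103 + E)/(1 + E))
(-6838 + M(34))*(-39700 + 36619) = (-6838 + (-103 + 34)/(1 + 34))*(-39700 + 36619) = (-6838 - 69/35)*(-3081) = -239399/35*(-3081) = 737588319/35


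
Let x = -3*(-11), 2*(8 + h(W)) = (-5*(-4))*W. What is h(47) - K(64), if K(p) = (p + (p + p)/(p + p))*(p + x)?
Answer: -5843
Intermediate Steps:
h(W) = -8 + 10*W (h(W) = -8 + ((-5*(-4))*W)/2 = -8 + (20*W)/2 = -8 + 10*W)
x = 33
K(p) = (1 + p)*(33 + p) (K(p) = (p + (p + p)/(p + p))*(p + 33) = (p + (2*p)/((2*p)))*(33 + p) = (p + (2*p)*(1/(2*p)))*(33 + p) = (p + 1)*(33 + p) = (1 + p)*(33 + p))
h(47) - K(64) = (-8 + 10*47) - (33 + 64² + 34*64) = (-8 + 470) - (33 + 4096 + 2176) = 462 - 1*6305 = 462 - 6305 = -5843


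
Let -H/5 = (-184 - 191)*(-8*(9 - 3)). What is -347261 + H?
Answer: -437261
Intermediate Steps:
H = -90000 (H = -5*(-184 - 191)*(-8*(9 - 3)) = -(-1875)*(-8*6) = -(-1875)*(-48) = -5*18000 = -90000)
-347261 + H = -347261 - 90000 = -437261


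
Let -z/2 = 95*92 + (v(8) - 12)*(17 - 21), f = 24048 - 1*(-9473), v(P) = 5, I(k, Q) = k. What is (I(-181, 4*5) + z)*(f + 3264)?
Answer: -651719845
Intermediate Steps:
f = 33521 (f = 24048 + 9473 = 33521)
z = -17536 (z = -2*(95*92 + (5 - 12)*(17 - 21)) = -2*(8740 - 7*(-4)) = -2*(8740 + 28) = -2*8768 = -17536)
(I(-181, 4*5) + z)*(f + 3264) = (-181 - 17536)*(33521 + 3264) = -17717*36785 = -651719845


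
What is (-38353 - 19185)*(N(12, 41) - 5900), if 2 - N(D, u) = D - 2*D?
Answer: 338668668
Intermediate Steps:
N(D, u) = 2 + D (N(D, u) = 2 - (D - 2*D) = 2 - (-1)*D = 2 + D)
(-38353 - 19185)*(N(12, 41) - 5900) = (-38353 - 19185)*((2 + 12) - 5900) = -57538*(14 - 5900) = -57538*(-5886) = 338668668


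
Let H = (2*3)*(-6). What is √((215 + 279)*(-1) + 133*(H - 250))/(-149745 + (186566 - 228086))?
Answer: -26*I*√57/191265 ≈ -0.0010263*I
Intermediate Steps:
H = -36 (H = 6*(-6) = -36)
√((215 + 279)*(-1) + 133*(H - 250))/(-149745 + (186566 - 228086)) = √((215 + 279)*(-1) + 133*(-36 - 250))/(-149745 + (186566 - 228086)) = √(494*(-1) + 133*(-286))/(-149745 - 41520) = √(-494 - 38038)/(-191265) = √(-38532)*(-1/191265) = (26*I*√57)*(-1/191265) = -26*I*√57/191265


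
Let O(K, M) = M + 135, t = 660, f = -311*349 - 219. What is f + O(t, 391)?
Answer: -108232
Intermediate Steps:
f = -108758 (f = -108539 - 219 = -108758)
O(K, M) = 135 + M
f + O(t, 391) = -108758 + (135 + 391) = -108758 + 526 = -108232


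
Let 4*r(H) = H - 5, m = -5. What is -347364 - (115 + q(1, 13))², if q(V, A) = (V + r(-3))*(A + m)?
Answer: -358813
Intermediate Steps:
r(H) = -5/4 + H/4 (r(H) = (H - 5)/4 = (-5 + H)/4 = -5/4 + H/4)
q(V, A) = (-5 + A)*(-2 + V) (q(V, A) = (V + (-5/4 + (¼)*(-3)))*(A - 5) = (V + (-5/4 - ¾))*(-5 + A) = (V - 2)*(-5 + A) = (-2 + V)*(-5 + A) = (-5 + A)*(-2 + V))
-347364 - (115 + q(1, 13))² = -347364 - (115 + (10 - 5*1 - 2*13 + 13*1))² = -347364 - (115 + (10 - 5 - 26 + 13))² = -347364 - (115 - 8)² = -347364 - 1*107² = -347364 - 1*11449 = -347364 - 11449 = -358813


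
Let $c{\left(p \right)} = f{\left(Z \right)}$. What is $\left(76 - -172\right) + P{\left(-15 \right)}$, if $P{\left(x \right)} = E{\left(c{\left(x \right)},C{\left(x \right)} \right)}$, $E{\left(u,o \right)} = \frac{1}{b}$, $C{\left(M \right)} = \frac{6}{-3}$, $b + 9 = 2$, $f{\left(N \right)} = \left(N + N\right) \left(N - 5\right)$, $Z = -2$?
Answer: $\frac{1735}{7} \approx 247.86$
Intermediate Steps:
$f{\left(N \right)} = 2 N \left(-5 + N\right)$
$c{\left(p \right)} = 28$ ($c{\left(p \right)} = 2 \left(-2\right) \left(-5 - 2\right) = 2 \left(-2\right) \left(-7\right) = 28$)
$b = -7$ ($b = -9 + 2 = -7$)
$C{\left(M \right)} = -2$ ($C{\left(M \right)} = 6 \left(- \frac{1}{3}\right) = -2$)
$E{\left(u,o \right)} = - \frac{1}{7}$ ($E{\left(u,o \right)} = \frac{1}{-7} = - \frac{1}{7}$)
$P{\left(x \right)} = - \frac{1}{7}$
$\left(76 - -172\right) + P{\left(-15 \right)} = \left(76 - -172\right) - \frac{1}{7} = \left(76 + 172\right) - \frac{1}{7} = 248 - \frac{1}{7} = \frac{1735}{7}$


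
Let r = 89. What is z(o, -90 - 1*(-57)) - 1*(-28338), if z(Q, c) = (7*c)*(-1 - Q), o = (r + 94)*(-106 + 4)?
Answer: -4283277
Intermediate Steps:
o = -18666 (o = (89 + 94)*(-106 + 4) = 183*(-102) = -18666)
z(Q, c) = 7*c*(-1 - Q)
z(o, -90 - 1*(-57)) - 1*(-28338) = -7*(-90 - 1*(-57))*(1 - 18666) - 1*(-28338) = -7*(-90 + 57)*(-18665) + 28338 = -7*(-33)*(-18665) + 28338 = -4311615 + 28338 = -4283277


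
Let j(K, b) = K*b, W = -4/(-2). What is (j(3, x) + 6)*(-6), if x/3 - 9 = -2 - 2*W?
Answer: -198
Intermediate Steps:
W = 2 (W = -4*(-½) = 2)
x = 9 (x = 27 + 3*(-2 - 2*2) = 27 + 3*(-2 - 4) = 27 + 3*(-6) = 27 - 18 = 9)
(j(3, x) + 6)*(-6) = (3*9 + 6)*(-6) = (27 + 6)*(-6) = 33*(-6) = -198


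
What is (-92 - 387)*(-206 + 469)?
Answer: -125977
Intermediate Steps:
(-92 - 387)*(-206 + 469) = -479*263 = -125977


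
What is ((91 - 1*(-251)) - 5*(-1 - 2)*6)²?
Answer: 186624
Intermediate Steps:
((91 - 1*(-251)) - 5*(-1 - 2)*6)² = ((91 + 251) - 5*(-3)*6)² = (342 + 15*6)² = (342 + 90)² = 432² = 186624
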